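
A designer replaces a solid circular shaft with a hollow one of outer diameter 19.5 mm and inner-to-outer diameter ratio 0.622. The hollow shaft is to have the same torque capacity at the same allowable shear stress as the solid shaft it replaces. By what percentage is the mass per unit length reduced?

Equal τ_max and T ⇒ the solid shaft needs d_s³ = d_o³(1−k⁴), so d_s = 19.5·(1−0.622⁴)^(1/3) = 18.47 mm.
Area ratio A_h/A_s = d_o²(1−k²)/d_s² = (1−k²)/(1−k⁴)^(2/3) = 0.6831.
Mass saving = 1 − 0.6831 = 31.7 %.

31.7 %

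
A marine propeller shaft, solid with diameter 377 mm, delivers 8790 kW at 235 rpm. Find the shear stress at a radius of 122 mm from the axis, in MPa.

ω = 2π·235/60 = 24.61 rad/s, so T = P/ω = 8790×10³ / 24.61 = 357200 N·m.
J = πd⁴/32 = π(0.377)⁴/32 = 1.983×10^-3 m⁴.
Shear stress varies linearly with radius: τ = T·r/J = 357200 × 0.122 / 1.983×10^-3 = 2.197×10^7 Pa.

22.0 MPa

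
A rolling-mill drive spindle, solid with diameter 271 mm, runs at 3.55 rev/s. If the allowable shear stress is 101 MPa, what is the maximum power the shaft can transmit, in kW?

J = πd⁴/32 = π(0.271)⁴/32 = 5.295×10^-4 m⁴.
T_max = τ_allow·J/r = 1.01×10^8 × 5.295×10^-4 / 0.136 = 394700 N·m.
ω = 2π·3.55 = 22.31 rad/s, so P_max = T_max·ω = 8.804×10^6 W.

8800 kW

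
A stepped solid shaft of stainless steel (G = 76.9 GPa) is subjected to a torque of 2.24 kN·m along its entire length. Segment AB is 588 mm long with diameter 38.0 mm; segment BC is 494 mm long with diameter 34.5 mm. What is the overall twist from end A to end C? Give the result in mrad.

J_AB = π(0.0380)⁴/32 = 2.05×10^-7 m⁴; J_BC = π(0.0345)⁴/32 = 1.39×10^-7 m⁴.
θ = (T/G)·Σ L_i/J_i = (2240/76.9×10⁹)·(0.588/2.05×10^-7 + 0.494/1.39×10^-7) = 0.1871 rad.

187 mrad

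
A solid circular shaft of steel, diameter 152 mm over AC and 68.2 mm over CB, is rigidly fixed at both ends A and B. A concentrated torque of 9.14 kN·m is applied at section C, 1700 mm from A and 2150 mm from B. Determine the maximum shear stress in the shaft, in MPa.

12.8 MPa

Compatibility: T_A·a/J_AC = T_B·b/J_CB with T_A + T_B = T₀.
J_AC = 5.24×10^-5 m⁴, J_CB = 2.12×10^-6 m⁴, so T_A = T₀·(J_AC/a)/((J_AC/a)+(J_CB/b)) = 8856 N·m, T_B = 283.8 N·m.
τ in each portion: τ_AC = 1.28×10^7 Pa, τ_CB = 4.56×10^6 Pa; maximum is in AC.
τ_max = T_AC·r/J = 8856·0.0760/5.24×10^-5 = 1.284×10^7 Pa.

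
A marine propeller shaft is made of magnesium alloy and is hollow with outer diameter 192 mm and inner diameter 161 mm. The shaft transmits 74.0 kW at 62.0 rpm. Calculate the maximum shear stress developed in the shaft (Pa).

ω = 2π·62.0/60 = 6.493 rad/s, so T = P/ω = 74.0×10³ / 6.493 = 11400 N·m.
J = π(d_o⁴ − d_i⁴)/32 = π(0.192⁴ − 0.161⁴)/32 = 6.745×10^-5 m⁴.
τ_max = T·r/J = 11400 × 0.0960 / 6.745×10^-5 = 1.622×10^7 Pa.

1.62e7 Pa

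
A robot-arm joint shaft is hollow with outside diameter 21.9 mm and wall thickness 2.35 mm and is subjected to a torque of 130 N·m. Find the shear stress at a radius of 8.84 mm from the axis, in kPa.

82100 kPa

J = π(d_o⁴ − d_i⁴)/32 = π(0.0219⁴ − 0.0172⁴)/32 = 1.399×10^-8 m⁴.
Shear stress varies linearly with radius: τ = T·r/J = 130.0 × 0.00884 / 1.399×10^-8 = 8.214×10^7 Pa.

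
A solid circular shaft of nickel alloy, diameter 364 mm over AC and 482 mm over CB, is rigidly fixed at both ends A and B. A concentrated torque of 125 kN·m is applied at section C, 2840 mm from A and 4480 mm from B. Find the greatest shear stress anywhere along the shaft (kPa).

Compatibility: T_A·a/J_AC = T_B·b/J_CB with T_A + T_B = T₀.
J_AC = 1.72×10^-3 m⁴, J_CB = 5.30×10^-3 m⁴, so T_A = T₀·(J_AC/a)/((J_AC/a)+(J_CB/b)) = 42390 N·m, T_B = 82610 N·m.
τ in each portion: τ_AC = 4.48×10^6 Pa, τ_CB = 3.76×10^6 Pa; maximum is in AC.
τ_max = T_AC·r/J = 42390·0.182/1.72×10^-3 = 4.476×10^6 Pa.

4480 kPa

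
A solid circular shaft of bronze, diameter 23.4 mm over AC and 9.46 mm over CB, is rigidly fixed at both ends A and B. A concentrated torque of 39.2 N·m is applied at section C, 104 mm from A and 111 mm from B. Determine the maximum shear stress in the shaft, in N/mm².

15.2 N/mm²

Compatibility: T_A·a/J_AC = T_B·b/J_CB with T_A + T_B = T₀.
J_AC = 2.94×10^-8 m⁴, J_CB = 7.86×10^-10 m⁴, so T_A = T₀·(J_AC/a)/((J_AC/a)+(J_CB/b)) = 38.24 N·m, T_B = 0.9571 N·m.
τ in each portion: τ_AC = 1.52×10^7 Pa, τ_CB = 5.76×10^6 Pa; maximum is in AC.
τ_max = T_AC·r/J = 38.24·0.0117/2.94×10^-8 = 1.520×10^7 Pa.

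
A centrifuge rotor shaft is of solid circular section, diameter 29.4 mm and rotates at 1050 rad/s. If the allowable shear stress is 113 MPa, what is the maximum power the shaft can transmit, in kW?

592 kW

J = πd⁴/32 = π(0.0294)⁴/32 = 7.335×10^-8 m⁴.
T_max = τ_allow·J/r = 1.13×10^8 × 7.335×10^-8 / 0.0147 = 563.8 N·m.
ω = 1050 rad/s, so P_max = T_max·ω = 5.920×10^5 W.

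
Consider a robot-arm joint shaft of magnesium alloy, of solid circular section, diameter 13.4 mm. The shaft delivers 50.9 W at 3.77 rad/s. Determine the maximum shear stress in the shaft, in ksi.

4.14 ksi

ω = 3.77 rad/s, so T = P/ω = 50.9 / 3.770 = 13.50 N·m.
J = πd⁴/32 = π(0.0134)⁴/32 = 3.165×10^-9 m⁴.
τ_max = T·r/J = 13.50 × 0.00670 / 3.165×10^-9 = 2.858×10^7 Pa.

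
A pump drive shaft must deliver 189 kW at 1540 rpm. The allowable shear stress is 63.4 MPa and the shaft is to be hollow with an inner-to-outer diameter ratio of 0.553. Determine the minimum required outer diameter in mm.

ω = 2π·1540/60 = 161.3 rad/s, so T = P/ω = 189×10³ / 161.3 = 1172 N·m.
For a hollow shaft with d_i/d_o = 0.553: τ_max = 16T/(π d_o³ (1−k⁴)), so d_o = [16T/(π τ_allow (1−k⁴))]^(1/3) = [16·1172/(π·6.34×10^7·0.9065)]^(1/3) = 0.04701 m.

47.0 mm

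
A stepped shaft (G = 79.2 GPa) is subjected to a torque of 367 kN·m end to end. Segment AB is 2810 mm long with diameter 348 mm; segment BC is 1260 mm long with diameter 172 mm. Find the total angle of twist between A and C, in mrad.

J_AB = π(0.348)⁴/32 = 1.44×10^-3 m⁴; J_BC = π(0.172)⁴/32 = 8.59×10^-5 m⁴.
θ = (T/G)·Σ L_i/J_i = (367000/79.2×10⁹)·(2.81/1.44×10^-3 + 1.26/8.59×10^-5) = 0.07699 rad.

77.0 mrad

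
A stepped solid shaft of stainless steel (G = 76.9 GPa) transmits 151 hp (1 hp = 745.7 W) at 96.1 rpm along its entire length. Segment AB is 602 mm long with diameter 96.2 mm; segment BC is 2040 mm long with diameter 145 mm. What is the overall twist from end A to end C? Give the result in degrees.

0.989°

ω = 2π·96.1/60 = 10.06 rad/s, so T = P/ω = 151×745.7 / 10.06 = 11190 N·m.
J_AB = π(0.0962)⁴/32 = 8.41×10^-6 m⁴; J_BC = π(0.145)⁴/32 = 4.34×10^-5 m⁴.
θ = (T/G)·Σ L_i/J_i = (11190/76.9×10⁹)·(0.602/8.41×10^-6 + 2.04/4.34×10^-5) = 0.01726 rad.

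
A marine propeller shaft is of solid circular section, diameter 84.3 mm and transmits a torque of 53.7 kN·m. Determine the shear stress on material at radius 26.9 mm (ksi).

J = πd⁴/32 = π(0.0843)⁴/32 = 4.958×10^-6 m⁴.
Shear stress varies linearly with radius: τ = T·r/J = 53700 × 0.0269 / 4.958×10^-6 = 2.914×10^8 Pa.

42.3 ksi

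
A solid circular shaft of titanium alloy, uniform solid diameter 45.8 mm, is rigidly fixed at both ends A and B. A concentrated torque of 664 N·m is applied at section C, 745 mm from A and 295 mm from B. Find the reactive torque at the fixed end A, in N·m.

With uniform GJ and both ends fixed, compatibility θ_AC = θ_CB gives T_A·a = T_B·b, together with T_A + T_B = T₀.
T_A = T₀·b/(a+b) = 664.0·295/1040 = 188.3 N·m; T_B = 475.7 N·m.

188 N·m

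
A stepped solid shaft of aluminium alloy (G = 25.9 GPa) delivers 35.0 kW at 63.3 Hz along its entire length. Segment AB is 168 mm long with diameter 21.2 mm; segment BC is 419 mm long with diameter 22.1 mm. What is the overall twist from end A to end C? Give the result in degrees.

5.13°

ω = 2π·63.3 = 397.7 rad/s, so T = P/ω = 35.0×10³ / 397.7 = 88.00 N·m.
J_AB = π(0.0212)⁴/32 = 1.98×10^-8 m⁴; J_BC = π(0.0221)⁴/32 = 2.34×10^-8 m⁴.
θ = (T/G)·Σ L_i/J_i = (88.00/25.9×10⁹)·(0.168/1.98×10^-8 + 0.419/2.34×10^-8) = 0.08957 rad.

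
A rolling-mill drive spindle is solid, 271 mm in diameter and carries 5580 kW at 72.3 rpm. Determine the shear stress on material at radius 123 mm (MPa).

ω = 2π·72.3/60 = 7.571 rad/s, so T = P/ω = 5580×10³ / 7.571 = 737000 N·m.
J = πd⁴/32 = π(0.271)⁴/32 = 5.295×10^-4 m⁴.
Shear stress varies linearly with radius: τ = T·r/J = 737000 × 0.123 / 5.295×10^-4 = 1.712×10^8 Pa.

171 MPa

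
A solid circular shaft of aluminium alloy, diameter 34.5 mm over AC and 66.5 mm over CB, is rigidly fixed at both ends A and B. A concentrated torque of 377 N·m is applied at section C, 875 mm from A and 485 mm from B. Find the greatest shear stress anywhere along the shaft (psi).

910 psi

Compatibility: T_A·a/J_AC = T_B·b/J_CB with T_A + T_B = T₀.
J_AC = 1.39×10^-7 m⁴, J_CB = 1.92×10^-6 m⁴, so T_A = T₀·(J_AC/a)/((J_AC/a)+(J_CB/b)) = 14.55 N·m, T_B = 362.4 N·m.
τ in each portion: τ_AC = 1.81×10^6 Pa, τ_CB = 6.28×10^6 Pa; maximum is in CB.
τ_max = T_CB·r/J = 362.4·0.0333/1.92×10^-6 = 6.277×10^6 Pa.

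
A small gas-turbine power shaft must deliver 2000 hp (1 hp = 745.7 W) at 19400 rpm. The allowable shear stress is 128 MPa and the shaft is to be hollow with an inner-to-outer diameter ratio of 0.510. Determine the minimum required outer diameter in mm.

31.5 mm

ω = 2π·19400/60 = 2032 rad/s, so T = P/ω = 2000×745.7 / 2032 = 734.1 N·m.
For a hollow shaft with d_i/d_o = 0.510: τ_max = 16T/(π d_o³ (1−k⁴)), so d_o = [16T/(π τ_allow (1−k⁴))]^(1/3) = [16·734.1/(π·1.28×10^8·0.9323)]^(1/3) = 0.03152 m.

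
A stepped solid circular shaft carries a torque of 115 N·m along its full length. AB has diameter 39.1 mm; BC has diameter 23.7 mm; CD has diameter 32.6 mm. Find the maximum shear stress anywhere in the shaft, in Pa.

4.40e7 Pa

Under the same torque, τ_max = 16T/(πd³) is largest where d is smallest — segment BC (d = 23.7 mm).
τ_max = 16·115.0/(π·(0.0237)³) = 4.400×10^7 Pa.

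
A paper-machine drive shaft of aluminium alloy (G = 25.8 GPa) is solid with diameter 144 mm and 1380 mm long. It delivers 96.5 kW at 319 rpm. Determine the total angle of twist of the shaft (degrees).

ω = 2π·319/60 = 33.41 rad/s, so T = P/ω = 96.5×10³ / 33.41 = 2889 N·m.
J = πd⁴/32 = π(0.144)⁴/32 = 4.221×10^-5 m⁴.
θ = T·L/(G·J) = 2889 × 1.38 / (25.8×10⁹ × 4.221×10^-5) = 3.660×10^-3 rad.

0.210°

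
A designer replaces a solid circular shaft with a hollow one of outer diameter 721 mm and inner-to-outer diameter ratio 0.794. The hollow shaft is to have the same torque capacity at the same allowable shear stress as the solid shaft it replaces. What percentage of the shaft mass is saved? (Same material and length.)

Equal τ_max and T ⇒ the solid shaft needs d_s³ = d_o³(1−k⁴), so d_s = 721·(1−0.794⁴)^(1/3) = 609.0 mm.
Area ratio A_h/A_s = d_o²(1−k²)/d_s² = (1−k²)/(1−k⁴)^(2/3) = 0.5180.
Mass saving = 1 − 0.5180 = 48.2 %.

48.2 %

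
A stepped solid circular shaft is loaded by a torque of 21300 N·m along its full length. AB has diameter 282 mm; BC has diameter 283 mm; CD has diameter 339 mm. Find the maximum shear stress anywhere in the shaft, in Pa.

4.84e6 Pa

Under the same torque, τ_max = 16T/(πd³) is largest where d is smallest — segment AB (d = 282 mm).
τ_max = 16·21300/(π·(0.282)³) = 4.837×10^6 Pa.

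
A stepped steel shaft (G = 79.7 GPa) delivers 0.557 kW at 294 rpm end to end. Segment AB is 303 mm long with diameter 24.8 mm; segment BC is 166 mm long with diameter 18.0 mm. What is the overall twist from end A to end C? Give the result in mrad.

5.51 mrad

ω = 2π·294/60 = 30.79 rad/s, so T = P/ω = 0.557×10³ / 30.79 = 18.09 N·m.
J_AB = π(0.0248)⁴/32 = 3.71×10^-8 m⁴; J_BC = π(0.0180)⁴/32 = 1.03×10^-8 m⁴.
θ = (T/G)·Σ L_i/J_i = (18.09/79.7×10⁹)·(0.303/3.71×10^-8 + 0.166/1.03×10^-8) = 5.508×10^-3 rad.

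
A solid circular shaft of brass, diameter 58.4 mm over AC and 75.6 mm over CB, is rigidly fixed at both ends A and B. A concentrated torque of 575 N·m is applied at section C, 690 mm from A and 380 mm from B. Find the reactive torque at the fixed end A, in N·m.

94.3 N·m

Compatibility: T_A·a/J_AC = T_B·b/J_CB with T_A + T_B = T₀.
J_AC = 1.14×10^-6 m⁴, J_CB = 3.21×10^-6 m⁴, so T_A = T₀·(J_AC/a)/((J_AC/a)+(J_CB/b)) = 94.27 N·m, T_B = 480.7 N·m.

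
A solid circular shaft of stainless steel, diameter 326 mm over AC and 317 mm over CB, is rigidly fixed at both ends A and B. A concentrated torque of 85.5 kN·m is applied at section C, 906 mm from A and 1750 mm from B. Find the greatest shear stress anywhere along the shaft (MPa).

8.59 MPa

Compatibility: T_A·a/J_AC = T_B·b/J_CB with T_A + T_B = T₀.
J_AC = 1.11×10^-3 m⁴, J_CB = 9.91×10^-4 m⁴, so T_A = T₀·(J_AC/a)/((J_AC/a)+(J_CB/b)) = 58450 N·m, T_B = 27050 N·m.
τ in each portion: τ_AC = 8.59×10^6 Pa, τ_CB = 4.33×10^6 Pa; maximum is in AC.
τ_max = T_AC·r/J = 58450·0.163/1.11×10^-3 = 8.592×10^6 Pa.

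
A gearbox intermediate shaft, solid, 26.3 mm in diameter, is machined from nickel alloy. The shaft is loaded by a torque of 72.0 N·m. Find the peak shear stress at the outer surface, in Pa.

2.02e7 Pa

J = πd⁴/32 = π(0.0263)⁴/32 = 4.697×10^-8 m⁴.
τ_max = T·r/J = 72.00 × 0.0132 / 4.697×10^-8 = 2.016×10^7 Pa.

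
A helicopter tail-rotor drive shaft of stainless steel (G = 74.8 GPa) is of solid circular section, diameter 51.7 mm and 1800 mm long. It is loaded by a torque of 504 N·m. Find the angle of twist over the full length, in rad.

0.0173 rad

J = πd⁴/32 = π(0.0517)⁴/32 = 7.014×10^-7 m⁴.
θ = T·L/(G·J) = 504.0 × 1.80 / (74.8×10⁹ × 7.014×10^-7) = 0.01729 rad.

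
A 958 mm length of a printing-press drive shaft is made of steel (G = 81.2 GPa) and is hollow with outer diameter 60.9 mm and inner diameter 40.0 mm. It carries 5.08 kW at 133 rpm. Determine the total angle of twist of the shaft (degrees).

ω = 2π·133/60 = 13.93 rad/s, so T = P/ω = 5.08×10³ / 13.93 = 364.7 N·m.
J = π(d_o⁴ − d_i⁴)/32 = π(0.0609⁴ − 0.0400⁴)/32 = 1.099×10^-6 m⁴.
θ = T·L/(G·J) = 364.7 × 0.958 / (81.2×10⁹ × 1.099×10^-6) = 3.915×10^-3 rad.

0.224°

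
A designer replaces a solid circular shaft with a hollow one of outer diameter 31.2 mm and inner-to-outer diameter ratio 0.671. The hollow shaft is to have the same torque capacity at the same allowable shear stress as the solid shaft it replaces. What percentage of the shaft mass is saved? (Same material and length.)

Equal τ_max and T ⇒ the solid shaft needs d_s³ = d_o³(1−k⁴), so d_s = 31.2·(1−0.671⁴)^(1/3) = 28.93 mm.
Area ratio A_h/A_s = d_o²(1−k²)/d_s² = (1−k²)/(1−k⁴)^(2/3) = 0.6394.
Mass saving = 1 − 0.6394 = 36.1 %.

36.1 %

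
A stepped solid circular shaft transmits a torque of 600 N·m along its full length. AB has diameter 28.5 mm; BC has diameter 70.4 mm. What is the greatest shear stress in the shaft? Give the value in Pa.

1.32e8 Pa

Under the same torque, τ_max = 16T/(πd³) is largest where d is smallest — segment AB (d = 28.5 mm).
τ_max = 16·600.0/(π·(0.0285)³) = 1.320×10^8 Pa.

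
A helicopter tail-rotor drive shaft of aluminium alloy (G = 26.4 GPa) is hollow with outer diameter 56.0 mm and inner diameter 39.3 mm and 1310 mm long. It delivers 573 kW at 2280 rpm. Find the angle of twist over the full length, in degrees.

9.33°

ω = 2π·2280/60 = 238.8 rad/s, so T = P/ω = 573×10³ / 238.8 = 2400 N·m.
J = π(d_o⁴ − d_i⁴)/32 = π(0.0560⁴ − 0.0393⁴)/32 = 7.313×10^-7 m⁴.
θ = T·L/(G·J) = 2400 × 1.31 / (26.4×10⁹ × 7.313×10^-7) = 0.1628 rad.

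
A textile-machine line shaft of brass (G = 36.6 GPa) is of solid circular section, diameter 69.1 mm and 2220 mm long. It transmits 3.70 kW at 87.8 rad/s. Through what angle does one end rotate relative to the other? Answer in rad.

ω = 87.8 rad/s, so T = P/ω = 3.70×10³ / 87.80 = 42.14 N·m.
J = πd⁴/32 = π(0.0691)⁴/32 = 2.238×10^-6 m⁴.
θ = T·L/(G·J) = 42.14 × 2.22 / (36.6×10⁹ × 2.238×10^-6) = 1.142×10^-3 rad.

0.00114 rad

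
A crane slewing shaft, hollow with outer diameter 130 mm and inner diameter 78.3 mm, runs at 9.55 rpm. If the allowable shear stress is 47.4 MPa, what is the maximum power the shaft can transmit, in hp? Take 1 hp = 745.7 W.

J = π(d_o⁴ − d_i⁴)/32 = π(0.130⁴ − 0.0783⁴)/32 = 2.435×10^-5 m⁴.
T_max = τ_allow·J/r = 4.74×10^7 × 2.435×10^-5 / 0.0650 = 17760 N·m.
ω = 2π·9.55/60 = 1.000 rad/s, so P_max = T_max·ω = 1.776×10^4 W.

23.8 hp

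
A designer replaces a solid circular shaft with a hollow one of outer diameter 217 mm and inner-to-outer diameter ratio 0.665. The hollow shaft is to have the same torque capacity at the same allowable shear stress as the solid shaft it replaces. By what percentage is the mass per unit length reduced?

Equal τ_max and T ⇒ the solid shaft needs d_s³ = d_o³(1−k⁴), so d_s = 217·(1−0.665⁴)^(1/3) = 201.8 mm.
Area ratio A_h/A_s = d_o²(1−k²)/d_s² = (1−k²)/(1−k⁴)^(2/3) = 0.6449.
Mass saving = 1 − 0.6449 = 35.5 %.

35.5 %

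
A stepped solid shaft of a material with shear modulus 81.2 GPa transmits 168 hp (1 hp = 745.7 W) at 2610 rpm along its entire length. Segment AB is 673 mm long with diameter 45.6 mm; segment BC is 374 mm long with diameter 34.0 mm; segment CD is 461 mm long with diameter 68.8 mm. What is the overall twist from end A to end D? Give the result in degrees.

ω = 2π·2610/60 = 273.3 rad/s, so T = P/ω = 168×745.7 / 273.3 = 458.4 N·m.
J_AB = π(0.0456)⁴/32 = 4.24×10^-7 m⁴; J_BC = π(0.0340)⁴/32 = 1.31×10^-7 m⁴; J_CD = π(0.0688)⁴/32 = 2.20×10^-6 m⁴.
θ = (T/G)·Σ L_i/J_i = (458.4/81.2×10⁹)·(0.673/4.24×10^-7 + 0.374/1.31×10^-7 + 0.461/2.20×10^-6) = 0.02622 rad.

1.50°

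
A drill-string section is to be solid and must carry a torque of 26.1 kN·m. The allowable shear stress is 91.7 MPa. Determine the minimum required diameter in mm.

For a solid shaft τ_max = 16T/(πd³), so d = (16T/(π τ_allow))^(1/3) = (16·26100/(π·9.17×10^7))^(1/3) = 0.1132 m.

113 mm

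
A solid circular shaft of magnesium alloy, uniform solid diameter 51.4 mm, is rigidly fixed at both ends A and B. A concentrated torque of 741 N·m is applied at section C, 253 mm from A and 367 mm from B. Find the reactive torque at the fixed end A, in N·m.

439 N·m

With uniform GJ and both ends fixed, compatibility θ_AC = θ_CB gives T_A·a = T_B·b, together with T_A + T_B = T₀.
T_A = T₀·b/(a+b) = 741.0·367/620.0 = 438.6 N·m; T_B = 302.4 N·m.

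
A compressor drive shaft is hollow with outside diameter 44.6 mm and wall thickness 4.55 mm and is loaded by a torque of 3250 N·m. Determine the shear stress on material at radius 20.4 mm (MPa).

J = π(d_o⁴ − d_i⁴)/32 = π(0.0446⁴ − 0.0355⁴)/32 = 2.325×10^-7 m⁴.
Shear stress varies linearly with radius: τ = T·r/J = 3250 × 0.0204 / 2.325×10^-7 = 2.851×10^8 Pa.

285 MPa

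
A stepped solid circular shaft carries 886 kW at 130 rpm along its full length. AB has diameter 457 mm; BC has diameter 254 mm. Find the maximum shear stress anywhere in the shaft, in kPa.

20200 kPa

ω = 2π·130/60 = 13.61 rad/s, so T = P/ω = 886×10³ / 13.61 = 65080 N·m.
Under the same torque, τ_max = 16T/(πd³) is largest where d is smallest — segment BC (d = 254 mm).
τ_max = 16·65080/(π·(0.254)³) = 2.023×10^7 Pa.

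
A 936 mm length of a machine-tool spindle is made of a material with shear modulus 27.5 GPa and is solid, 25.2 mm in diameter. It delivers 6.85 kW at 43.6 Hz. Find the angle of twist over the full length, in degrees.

1.23°

ω = 2π·43.6 = 273.9 rad/s, so T = P/ω = 6.85×10³ / 273.9 = 25.00 N·m.
J = πd⁴/32 = π(0.0252)⁴/32 = 3.959×10^-8 m⁴.
θ = T·L/(G·J) = 25.00 × 0.936 / (27.5×10⁹ × 3.959×10^-8) = 0.02150 rad.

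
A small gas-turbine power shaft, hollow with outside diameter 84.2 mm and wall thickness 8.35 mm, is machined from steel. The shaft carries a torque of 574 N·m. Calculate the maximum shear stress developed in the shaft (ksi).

1.21 ksi

J = π(d_o⁴ − d_i⁴)/32 = π(0.0842⁴ − 0.0675⁴)/32 = 2.897×10^-6 m⁴.
τ_max = T·r/J = 574.0 × 0.0421 / 2.897×10^-6 = 8.343×10^6 Pa.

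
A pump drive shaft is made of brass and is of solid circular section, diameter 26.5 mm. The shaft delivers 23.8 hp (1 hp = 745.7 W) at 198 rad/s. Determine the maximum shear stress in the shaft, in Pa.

ω = 198 rad/s, so T = P/ω = 23.8×745.7 / 198.0 = 89.63 N·m.
J = πd⁴/32 = π(0.0265)⁴/32 = 4.842×10^-8 m⁴.
τ_max = T·r/J = 89.63 × 0.0132 / 4.842×10^-8 = 2.453×10^7 Pa.

2.45e7 Pa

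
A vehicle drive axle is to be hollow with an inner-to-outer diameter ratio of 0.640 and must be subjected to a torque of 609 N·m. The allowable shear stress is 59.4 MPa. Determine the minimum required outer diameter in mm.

For a hollow shaft with d_i/d_o = 0.640: τ_max = 16T/(π d_o³ (1−k⁴)), so d_o = [16T/(π τ_allow (1−k⁴))]^(1/3) = [16·609.0/(π·5.94×10^7·0.8322)]^(1/3) = 0.03974 m.

39.7 mm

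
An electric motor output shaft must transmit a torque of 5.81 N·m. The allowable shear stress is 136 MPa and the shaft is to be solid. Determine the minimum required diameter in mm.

For a solid shaft τ_max = 16T/(πd³), so d = (16T/(π τ_allow))^(1/3) = (16·5.810/(π·1.36×10^8))^(1/3) = 0.006015 m.

6.01 mm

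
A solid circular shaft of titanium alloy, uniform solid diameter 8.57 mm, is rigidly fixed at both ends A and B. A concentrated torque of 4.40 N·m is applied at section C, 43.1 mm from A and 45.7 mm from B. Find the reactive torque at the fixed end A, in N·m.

With uniform GJ and both ends fixed, compatibility θ_AC = θ_CB gives T_A·a = T_B·b, together with T_A + T_B = T₀.
T_A = T₀·b/(a+b) = 4.400·45.7/88.80 = 2.264 N·m; T_B = 2.136 N·m.

2.26 N·m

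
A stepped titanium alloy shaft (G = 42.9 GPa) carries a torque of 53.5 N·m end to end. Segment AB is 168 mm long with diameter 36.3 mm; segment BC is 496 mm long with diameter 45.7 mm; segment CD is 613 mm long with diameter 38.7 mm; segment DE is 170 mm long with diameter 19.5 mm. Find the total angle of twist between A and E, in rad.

0.0211 rad

J_AB = π(0.0363)⁴/32 = 1.70×10^-7 m⁴; J_BC = π(0.0457)⁴/32 = 4.28×10^-7 m⁴; J_CD = π(0.0387)⁴/32 = 2.20×10^-7 m⁴; J_DE = π(0.0195)⁴/32 = 1.42×10^-8 m⁴.
θ = (T/G)·Σ L_i/J_i = (53.50/42.9×10⁹)·(0.168/1.70×10^-7 + 0.496/4.28×10^-7 + 0.613/2.20×10^-7 + 0.170/1.42×10^-8) = 0.02108 rad.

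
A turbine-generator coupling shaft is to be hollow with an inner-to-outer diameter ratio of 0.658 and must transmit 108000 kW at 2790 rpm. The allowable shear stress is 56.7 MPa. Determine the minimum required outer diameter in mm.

ω = 2π·2790/60 = 292.2 rad/s, so T = P/ω = 108000×10³ / 292.2 = 369700 N·m.
For a hollow shaft with d_i/d_o = 0.658: τ_max = 16T/(π d_o³ (1−k⁴)), so d_o = [16T/(π τ_allow (1−k⁴))]^(1/3) = [16·369700/(π·5.67×10^7·0.8125)]^(1/3) = 0.3444 m.

344 mm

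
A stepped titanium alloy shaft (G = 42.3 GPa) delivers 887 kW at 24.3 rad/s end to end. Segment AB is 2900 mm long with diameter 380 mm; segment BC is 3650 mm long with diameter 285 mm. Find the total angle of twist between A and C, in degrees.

ω = 24.3 rad/s, so T = P/ω = 887×10³ / 24.30 = 36500 N·m.
J_AB = π(0.380)⁴/32 = 2.05×10^-3 m⁴; J_BC = π(0.285)⁴/32 = 6.48×10^-4 m⁴.
θ = (T/G)·Σ L_i/J_i = (36500/42.3×10⁹)·(2.90/2.05×10^-3 + 3.65/6.48×10^-4) = 6.085×10^-3 rad.

0.349°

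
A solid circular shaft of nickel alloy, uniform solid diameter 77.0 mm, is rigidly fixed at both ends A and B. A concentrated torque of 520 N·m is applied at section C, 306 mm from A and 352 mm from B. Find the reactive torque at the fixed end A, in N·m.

With uniform GJ and both ends fixed, compatibility θ_AC = θ_CB gives T_A·a = T_B·b, together with T_A + T_B = T₀.
T_A = T₀·b/(a+b) = 520.0·352/658.0 = 278.2 N·m; T_B = 241.8 N·m.

278 N·m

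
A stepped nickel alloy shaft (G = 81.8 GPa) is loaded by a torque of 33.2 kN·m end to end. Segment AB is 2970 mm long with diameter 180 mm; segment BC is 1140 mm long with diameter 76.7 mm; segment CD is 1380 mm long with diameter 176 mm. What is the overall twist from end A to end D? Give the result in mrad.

154 mrad

J_AB = π(0.180)⁴/32 = 1.03×10^-4 m⁴; J_BC = π(0.0767)⁴/32 = 3.40×10^-6 m⁴; J_CD = π(0.176)⁴/32 = 9.42×10^-5 m⁴.
θ = (T/G)·Σ L_i/J_i = (33200/81.8×10⁹)·(2.97/1.03×10^-4 + 1.14/3.40×10^-6 + 1.38/9.42×10^-5) = 0.1538 rad.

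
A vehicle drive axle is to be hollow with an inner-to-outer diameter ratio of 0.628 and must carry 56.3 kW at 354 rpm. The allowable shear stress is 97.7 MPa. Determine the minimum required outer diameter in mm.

ω = 2π·354/60 = 37.07 rad/s, so T = P/ω = 56.3×10³ / 37.07 = 1519 N·m.
For a hollow shaft with d_i/d_o = 0.628: τ_max = 16T/(π d_o³ (1−k⁴)), so d_o = [16T/(π τ_allow (1−k⁴))]^(1/3) = [16·1519/(π·9.77×10^7·0.8445)]^(1/3) = 0.04543 m.

45.4 mm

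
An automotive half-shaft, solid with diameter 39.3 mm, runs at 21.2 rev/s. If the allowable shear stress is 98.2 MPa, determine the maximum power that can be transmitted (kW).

J = πd⁴/32 = π(0.0393)⁴/32 = 2.342×10^-7 m⁴.
T_max = τ_allow·J/r = 9.82×10^7 × 2.342×10^-7 / 0.0196 = 1170 N·m.
ω = 2π·21.2 = 133.2 rad/s, so P_max = T_max·ω = 1.559×10^5 W.

156 kW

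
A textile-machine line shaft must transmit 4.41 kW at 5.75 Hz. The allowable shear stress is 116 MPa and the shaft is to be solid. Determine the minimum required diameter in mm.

17.5 mm

ω = 2π·5.75 = 36.13 rad/s, so T = P/ω = 4.41×10³ / 36.13 = 122.1 N·m.
For a solid shaft τ_max = 16T/(πd³), so d = (16T/(π τ_allow))^(1/3) = (16·122.1/(π·1.16×10^8))^(1/3) = 0.01750 m.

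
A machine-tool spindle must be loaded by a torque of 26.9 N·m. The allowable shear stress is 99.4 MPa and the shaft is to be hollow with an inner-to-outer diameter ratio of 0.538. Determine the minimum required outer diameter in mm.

For a hollow shaft with d_i/d_o = 0.538: τ_max = 16T/(π d_o³ (1−k⁴)), so d_o = [16T/(π τ_allow (1−k⁴))]^(1/3) = [16·26.90/(π·9.94×10^7·0.9162)]^(1/3) = 0.01146 m.

11.5 mm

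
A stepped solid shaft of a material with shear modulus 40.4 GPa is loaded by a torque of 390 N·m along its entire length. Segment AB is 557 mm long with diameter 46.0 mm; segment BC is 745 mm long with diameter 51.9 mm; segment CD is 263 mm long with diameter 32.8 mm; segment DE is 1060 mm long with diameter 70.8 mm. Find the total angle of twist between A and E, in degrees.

J_AB = π(0.0460)⁴/32 = 4.40×10^-7 m⁴; J_BC = π(0.0519)⁴/32 = 7.12×10^-7 m⁴; J_CD = π(0.0328)⁴/32 = 1.14×10^-7 m⁴; J_DE = π(0.0708)⁴/32 = 2.47×10^-6 m⁴.
θ = (T/G)·Σ L_i/J_i = (390.0/40.4×10⁹)·(0.557/4.40×10^-7 + 0.745/7.12×10^-7 + 0.263/1.14×10^-7 + 1.06/2.47×10^-6) = 0.04882 rad.

2.80°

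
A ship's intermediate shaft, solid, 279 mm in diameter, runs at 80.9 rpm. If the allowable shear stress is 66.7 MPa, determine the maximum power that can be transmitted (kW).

J = πd⁴/32 = π(0.279)⁴/32 = 5.949×10^-4 m⁴.
T_max = τ_allow·J/r = 6.67×10^7 × 5.949×10^-4 / 0.140 = 284400 N·m.
ω = 2π·80.9/60 = 8.472 rad/s, so P_max = T_max·ω = 2.410×10^6 W.

2410 kW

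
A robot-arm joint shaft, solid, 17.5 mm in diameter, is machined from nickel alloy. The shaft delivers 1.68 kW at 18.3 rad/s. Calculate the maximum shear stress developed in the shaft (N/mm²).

87.2 N/mm²

ω = 18.3 rad/s, so T = P/ω = 1.68×10³ / 18.30 = 91.80 N·m.
J = πd⁴/32 = π(0.0175)⁴/32 = 9.208×10^-9 m⁴.
τ_max = T·r/J = 91.80 × 0.00875 / 9.208×10^-9 = 8.724×10^7 Pa.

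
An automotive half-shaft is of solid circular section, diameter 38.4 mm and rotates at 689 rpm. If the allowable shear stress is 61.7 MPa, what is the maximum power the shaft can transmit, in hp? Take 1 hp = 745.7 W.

J = πd⁴/32 = π(0.0384)⁴/32 = 2.135×10^-7 m⁴.
T_max = τ_allow·J/r = 6.17×10^7 × 2.135×10^-7 / 0.0192 = 686.0 N·m.
ω = 2π·689/60 = 72.15 rad/s, so P_max = T_max·ω = 4.949×10^4 W.

66.4 hp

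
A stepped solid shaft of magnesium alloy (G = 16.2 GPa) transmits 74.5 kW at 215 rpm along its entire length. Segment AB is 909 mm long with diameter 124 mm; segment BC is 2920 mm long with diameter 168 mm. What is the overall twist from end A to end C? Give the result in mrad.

15.6 mrad

ω = 2π·215/60 = 22.51 rad/s, so T = P/ω = 74.5×10³ / 22.51 = 3309 N·m.
J_AB = π(0.124)⁴/32 = 2.32×10^-5 m⁴; J_BC = π(0.168)⁴/32 = 7.82×10^-5 m⁴.
θ = (T/G)·Σ L_i/J_i = (3309/16.2×10⁹)·(0.909/2.32×10^-5 + 2.92/7.82×10^-5) = 0.01563 rad.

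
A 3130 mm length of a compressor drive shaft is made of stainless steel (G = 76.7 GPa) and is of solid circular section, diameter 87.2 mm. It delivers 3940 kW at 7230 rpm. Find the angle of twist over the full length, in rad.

0.0374 rad

ω = 2π·7230/60 = 757.1 rad/s, so T = P/ω = 3940×10³ / 757.1 = 5204 N·m.
J = πd⁴/32 = π(0.0872)⁴/32 = 5.676×10^-6 m⁴.
θ = T·L/(G·J) = 5204 × 3.13 / (76.7×10⁹ × 5.676×10^-6) = 0.03741 rad.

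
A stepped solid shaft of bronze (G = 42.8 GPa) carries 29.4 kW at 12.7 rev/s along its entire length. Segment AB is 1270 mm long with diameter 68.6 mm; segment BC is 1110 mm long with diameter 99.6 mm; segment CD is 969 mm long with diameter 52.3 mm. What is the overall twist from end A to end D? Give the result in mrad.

ω = 2π·12.7 = 79.80 rad/s, so T = P/ω = 29.4×10³ / 79.80 = 368.4 N·m.
J_AB = π(0.0686)⁴/32 = 2.17×10^-6 m⁴; J_BC = π(0.0996)⁴/32 = 9.66×10^-6 m⁴; J_CD = π(0.0523)⁴/32 = 7.35×10^-7 m⁴.
θ = (T/G)·Σ L_i/J_i = (368.4/42.8×10⁹)·(1.27/2.17×10^-6 + 1.11/9.66×10^-6 + 0.969/7.35×10^-7) = 0.01737 rad.

17.4 mrad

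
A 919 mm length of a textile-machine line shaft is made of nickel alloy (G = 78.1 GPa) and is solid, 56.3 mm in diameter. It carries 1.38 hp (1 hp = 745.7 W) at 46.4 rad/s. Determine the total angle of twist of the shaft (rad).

2.65e-4 rad

ω = 46.4 rad/s, so T = P/ω = 1.38×745.7 / 46.40 = 22.18 N·m.
J = πd⁴/32 = π(0.0563)⁴/32 = 9.864×10^-7 m⁴.
θ = T·L/(G·J) = 22.18 × 0.919 / (78.1×10⁹ × 9.864×10^-7) = 2.646×10^-4 rad.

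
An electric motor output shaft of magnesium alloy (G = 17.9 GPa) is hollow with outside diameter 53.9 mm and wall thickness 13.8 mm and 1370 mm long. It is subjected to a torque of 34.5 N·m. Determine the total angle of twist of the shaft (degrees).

0.194°

J = π(d_o⁴ − d_i⁴)/32 = π(0.0539⁴ − 0.0263⁴)/32 = 7.816×10^-7 m⁴.
θ = T·L/(G·J) = 34.50 × 1.37 / (17.9×10⁹ × 7.816×10^-7) = 3.378×10^-3 rad.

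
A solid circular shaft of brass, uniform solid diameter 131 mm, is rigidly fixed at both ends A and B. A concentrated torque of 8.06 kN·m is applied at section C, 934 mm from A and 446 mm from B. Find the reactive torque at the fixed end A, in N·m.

2600 N·m

With uniform GJ and both ends fixed, compatibility θ_AC = θ_CB gives T_A·a = T_B·b, together with T_A + T_B = T₀.
T_A = T₀·b/(a+b) = 8060·446/1380 = 2605 N·m; T_B = 5455 N·m.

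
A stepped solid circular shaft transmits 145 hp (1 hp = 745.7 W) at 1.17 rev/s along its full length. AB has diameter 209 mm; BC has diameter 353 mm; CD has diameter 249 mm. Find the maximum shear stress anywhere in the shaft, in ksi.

1.19 ksi

ω = 2π·1.17 = 7.351 rad/s, so T = P/ω = 145×745.7 / 7.351 = 14710 N·m.
Under the same torque, τ_max = 16T/(πd³) is largest where d is smallest — segment AB (d = 209 mm).
τ_max = 16·14710/(π·(0.209)³) = 8.205×10^6 Pa.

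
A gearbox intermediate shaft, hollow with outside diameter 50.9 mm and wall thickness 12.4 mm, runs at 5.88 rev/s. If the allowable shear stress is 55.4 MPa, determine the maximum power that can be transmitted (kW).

49.3 kW

J = π(d_o⁴ − d_i⁴)/32 = π(0.0509⁴ − 0.0261⁴)/32 = 6.134×10^-7 m⁴.
T_max = τ_allow·J/r = 5.54×10^7 × 6.134×10^-7 / 0.0255 = 1335 N·m.
ω = 2π·5.88 = 36.95 rad/s, so P_max = T_max·ω = 4.933×10^4 W.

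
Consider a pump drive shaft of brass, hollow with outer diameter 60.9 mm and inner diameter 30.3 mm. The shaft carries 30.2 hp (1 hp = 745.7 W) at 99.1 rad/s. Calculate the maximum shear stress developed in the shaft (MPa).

5.46 MPa

ω = 99.1 rad/s, so T = P/ω = 30.2×745.7 / 99.10 = 227.2 N·m.
J = π(d_o⁴ − d_i⁴)/32 = π(0.0609⁴ − 0.0303⁴)/32 = 1.268×10^-6 m⁴.
τ_max = T·r/J = 227.2 × 0.0304 / 1.268×10^-6 = 5.459×10^6 Pa.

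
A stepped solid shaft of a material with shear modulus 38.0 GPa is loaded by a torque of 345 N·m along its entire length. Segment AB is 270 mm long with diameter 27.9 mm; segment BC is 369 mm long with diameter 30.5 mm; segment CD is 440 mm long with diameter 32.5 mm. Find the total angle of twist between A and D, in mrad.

117 mrad

J_AB = π(0.0279)⁴/32 = 5.95×10^-8 m⁴; J_BC = π(0.0305)⁴/32 = 8.50×10^-8 m⁴; J_CD = π(0.0325)⁴/32 = 1.10×10^-7 m⁴.
θ = (T/G)·Σ L_i/J_i = (345.0/38.0×10⁹)·(0.270/5.95×10^-8 + 0.369/8.50×10^-8 + 0.440/1.10×10^-7) = 0.1171 rad.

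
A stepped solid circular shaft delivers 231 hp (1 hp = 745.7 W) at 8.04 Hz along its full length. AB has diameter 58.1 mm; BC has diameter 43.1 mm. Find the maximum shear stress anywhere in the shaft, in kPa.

217000 kPa

ω = 2π·8.04 = 50.52 rad/s, so T = P/ω = 231×745.7 / 50.52 = 3410 N·m.
Under the same torque, τ_max = 16T/(πd³) is largest where d is smallest — segment BC (d = 43.1 mm).
τ_max = 16·3410/(π·(0.0431)³) = 2.169×10^8 Pa.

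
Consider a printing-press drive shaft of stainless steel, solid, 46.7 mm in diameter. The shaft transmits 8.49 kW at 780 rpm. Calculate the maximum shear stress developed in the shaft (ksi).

0.754 ksi

ω = 2π·780/60 = 81.68 rad/s, so T = P/ω = 8.49×10³ / 81.68 = 103.9 N·m.
J = πd⁴/32 = π(0.0467)⁴/32 = 4.669×10^-7 m⁴.
τ_max = T·r/J = 103.9 × 0.0234 / 4.669×10^-7 = 5.198×10^6 Pa.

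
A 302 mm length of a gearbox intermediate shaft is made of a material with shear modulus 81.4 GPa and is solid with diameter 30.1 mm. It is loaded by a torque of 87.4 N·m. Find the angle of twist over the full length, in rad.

J = πd⁴/32 = π(0.0301)⁴/32 = 8.059×10^-8 m⁴.
θ = T·L/(G·J) = 87.40 × 0.302 / (81.4×10⁹ × 8.059×10^-8) = 4.024×10^-3 rad.

0.00402 rad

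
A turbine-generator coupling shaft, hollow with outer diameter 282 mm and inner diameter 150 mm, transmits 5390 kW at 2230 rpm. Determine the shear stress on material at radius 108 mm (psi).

ω = 2π·2230/60 = 233.5 rad/s, so T = P/ω = 5390×10³ / 233.5 = 23080 N·m.
J = π(d_o⁴ − d_i⁴)/32 = π(0.282⁴ − 0.150⁴)/32 = 5.712×10^-4 m⁴.
Shear stress varies linearly with radius: τ = T·r/J = 23080 × 0.108 / 5.712×10^-4 = 4.364×10^6 Pa.

633 psi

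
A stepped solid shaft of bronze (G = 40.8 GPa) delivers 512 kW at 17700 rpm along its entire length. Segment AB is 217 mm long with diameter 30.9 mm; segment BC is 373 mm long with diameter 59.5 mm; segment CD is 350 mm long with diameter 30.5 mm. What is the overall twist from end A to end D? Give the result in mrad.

ω = 2π·17700/60 = 1854 rad/s, so T = P/ω = 512×10³ / 1854 = 276.2 N·m.
J_AB = π(0.0309)⁴/32 = 8.95×10^-8 m⁴; J_BC = π(0.0595)⁴/32 = 1.23×10^-6 m⁴; J_CD = π(0.0305)⁴/32 = 8.50×10^-8 m⁴.
θ = (T/G)·Σ L_i/J_i = (276.2/40.8×10⁹)·(0.217/8.95×10^-8 + 0.373/1.23×10^-6 + 0.350/8.50×10^-8) = 0.04636 rad.

46.4 mrad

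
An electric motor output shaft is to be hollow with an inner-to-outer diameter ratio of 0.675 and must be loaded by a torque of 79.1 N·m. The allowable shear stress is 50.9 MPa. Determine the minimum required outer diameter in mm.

21.5 mm

For a hollow shaft with d_i/d_o = 0.675: τ_max = 16T/(π d_o³ (1−k⁴)), so d_o = [16T/(π τ_allow (1−k⁴))]^(1/3) = [16·79.10/(π·5.09×10^7·0.7924)]^(1/3) = 0.02154 m.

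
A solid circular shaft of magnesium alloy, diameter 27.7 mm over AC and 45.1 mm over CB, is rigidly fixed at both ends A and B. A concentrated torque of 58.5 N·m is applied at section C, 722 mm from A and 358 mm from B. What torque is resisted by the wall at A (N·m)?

3.86 N·m

Compatibility: T_A·a/J_AC = T_B·b/J_CB with T_A + T_B = T₀.
J_AC = 5.78×10^-8 m⁴, J_CB = 4.06×10^-7 m⁴, so T_A = T₀·(J_AC/a)/((J_AC/a)+(J_CB/b)) = 3.856 N·m, T_B = 54.64 N·m.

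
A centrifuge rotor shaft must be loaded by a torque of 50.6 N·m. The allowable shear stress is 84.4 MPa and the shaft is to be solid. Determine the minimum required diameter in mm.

14.5 mm

For a solid shaft τ_max = 16T/(πd³), so d = (16T/(π τ_allow))^(1/3) = (16·50.60/(π·8.44×10^7))^(1/3) = 0.01451 m.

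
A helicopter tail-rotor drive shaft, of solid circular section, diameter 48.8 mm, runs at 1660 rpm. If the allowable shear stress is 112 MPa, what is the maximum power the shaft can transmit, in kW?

444 kW

J = πd⁴/32 = π(0.0488)⁴/32 = 5.568×10^-7 m⁴.
T_max = τ_allow·J/r = 1.12×10^8 × 5.568×10^-7 / 0.0244 = 2556 N·m.
ω = 2π·1660/60 = 173.8 rad/s, so P_max = T_max·ω = 4.443×10^5 W.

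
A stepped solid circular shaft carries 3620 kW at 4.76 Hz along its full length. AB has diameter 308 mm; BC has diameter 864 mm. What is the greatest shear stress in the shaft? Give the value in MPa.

ω = 2π·4.76 = 29.91 rad/s, so T = P/ω = 3620×10³ / 29.91 = 121000 N·m.
Under the same torque, τ_max = 16T/(πd³) is largest where d is smallest — segment AB (d = 308 mm).
τ_max = 16·121000/(π·(0.308)³) = 2.110×10^7 Pa.

21.1 MPa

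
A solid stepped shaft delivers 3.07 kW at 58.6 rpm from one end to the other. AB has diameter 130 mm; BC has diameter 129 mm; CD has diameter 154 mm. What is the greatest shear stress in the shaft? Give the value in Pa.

1.19e6 Pa

ω = 2π·58.6/60 = 6.137 rad/s, so T = P/ω = 3.07×10³ / 6.137 = 500.3 N·m.
Under the same torque, τ_max = 16T/(πd³) is largest where d is smallest — segment BC (d = 129 mm).
τ_max = 16·500.3/(π·(0.129)³) = 1.187×10^6 Pa.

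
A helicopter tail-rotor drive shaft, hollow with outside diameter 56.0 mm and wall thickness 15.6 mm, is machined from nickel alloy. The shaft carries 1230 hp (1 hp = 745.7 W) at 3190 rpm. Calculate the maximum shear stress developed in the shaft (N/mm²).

ω = 2π·3190/60 = 334.1 rad/s, so T = P/ω = 1230×745.7 / 334.1 = 2746 N·m.
J = π(d_o⁴ − d_i⁴)/32 = π(0.0560⁴ − 0.0248⁴)/32 = 9.284×10^-7 m⁴.
τ_max = T·r/J = 2746 × 0.0280 / 9.284×10^-7 = 8.281×10^7 Pa.

82.8 N/mm²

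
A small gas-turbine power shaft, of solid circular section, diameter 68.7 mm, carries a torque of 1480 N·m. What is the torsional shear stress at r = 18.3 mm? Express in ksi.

J = πd⁴/32 = π(0.0687)⁴/32 = 2.187×10^-6 m⁴.
Shear stress varies linearly with radius: τ = T·r/J = 1480 × 0.0183 / 2.187×10^-6 = 1.238×10^7 Pa.

1.80 ksi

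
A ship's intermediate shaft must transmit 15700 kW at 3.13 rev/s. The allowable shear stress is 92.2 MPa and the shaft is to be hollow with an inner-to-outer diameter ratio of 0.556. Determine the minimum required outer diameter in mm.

365 mm

ω = 2π·3.13 = 19.67 rad/s, so T = P/ω = 15700×10³ / 19.67 = 798300 N·m.
For a hollow shaft with d_i/d_o = 0.556: τ_max = 16T/(π d_o³ (1−k⁴)), so d_o = [16T/(π τ_allow (1−k⁴))]^(1/3) = [16·798300/(π·9.22×10^7·0.9044)]^(1/3) = 0.3653 m.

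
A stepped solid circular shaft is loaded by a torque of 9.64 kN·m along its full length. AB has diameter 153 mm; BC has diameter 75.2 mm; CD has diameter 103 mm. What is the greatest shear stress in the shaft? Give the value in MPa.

115 MPa

Under the same torque, τ_max = 16T/(πd³) is largest where d is smallest — segment BC (d = 75.2 mm).
τ_max = 16·9640/(π·(0.0752)³) = 1.154×10^8 Pa.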